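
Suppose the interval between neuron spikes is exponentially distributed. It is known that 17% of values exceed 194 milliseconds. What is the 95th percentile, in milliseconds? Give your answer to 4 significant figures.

328.0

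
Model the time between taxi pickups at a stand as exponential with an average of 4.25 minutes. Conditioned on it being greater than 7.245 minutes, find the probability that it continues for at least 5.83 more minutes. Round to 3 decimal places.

The rate is λ = 1/4.25 = 0.235294 per minute.
By the memoryless property, P(X > 7.245+5.83 | X > 7.245) = P(X > 5.83).
P(X > 5.83) = e^(−1.3718) ≈ 0.254.

0.254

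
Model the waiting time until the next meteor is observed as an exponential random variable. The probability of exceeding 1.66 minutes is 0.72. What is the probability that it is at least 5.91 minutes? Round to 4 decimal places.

0.3105

e^(−λ·1.66) = 0.72 ⇒ λ = −ln(0.72)/1.66 = 0.197894.
P(X > 5.91) = e^(−0.197894·5.91) = e^(−1.1696) ≈ 0.3105.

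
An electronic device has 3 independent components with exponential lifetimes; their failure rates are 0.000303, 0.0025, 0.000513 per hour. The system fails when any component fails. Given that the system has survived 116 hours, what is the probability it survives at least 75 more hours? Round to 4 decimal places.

Time to first failure ~ Exp(Σλ) with Σλ = 0.003316.
By memorylessness, P(T > 116+75 | T > 116) = P(T > 75) = e^(−0.003316·75) ≈ 0.7798.

0.7798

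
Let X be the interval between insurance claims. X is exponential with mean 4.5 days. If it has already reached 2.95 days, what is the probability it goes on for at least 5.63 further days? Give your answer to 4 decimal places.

0.2862

The rate is λ = 1/4.5 = 0.222222 per day.
The exponential is memoryless, so the remaining time is again Exp(λ): the condition X > 2.95 is irrelevant.
P(X > 5.63) = e^(−1.2511) ≈ 0.2862.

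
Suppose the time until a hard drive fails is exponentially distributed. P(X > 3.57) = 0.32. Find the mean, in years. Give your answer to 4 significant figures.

3.133

e^(−λ·3.57) = 0.32 ⇒ λ = −ln(0.32)/3.57 = 0.319169.
Mean = 1/λ = 3.13313 years.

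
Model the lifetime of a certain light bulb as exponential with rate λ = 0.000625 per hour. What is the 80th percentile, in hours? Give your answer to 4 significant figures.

Set 1 − e^(−λt) = 0.8, so t = −ln(0.2)/λ = 1.6094/0.000625 ≈ 2575.1 hours.

2575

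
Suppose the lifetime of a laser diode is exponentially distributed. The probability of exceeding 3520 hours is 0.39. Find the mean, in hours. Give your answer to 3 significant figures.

e^(−λ·3520) = 0.39 ⇒ λ = −ln(0.39)/3520 = 0.000267502.
Mean = 1/λ = 3738.28 hours.

3740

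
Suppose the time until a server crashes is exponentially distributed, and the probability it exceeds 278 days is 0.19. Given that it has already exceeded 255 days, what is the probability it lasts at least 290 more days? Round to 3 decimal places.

From e^(−λ·278) = 0.19, λ = −ln(0.19)/278 = 0.00597385.
Memoryless: P(X > 255+290 | X > 255) = P(X > 290) = e^(−0.00597385·290) ≈ 0.177.

0.177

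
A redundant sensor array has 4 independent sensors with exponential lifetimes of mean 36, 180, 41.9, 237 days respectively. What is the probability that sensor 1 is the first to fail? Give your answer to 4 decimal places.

0.4523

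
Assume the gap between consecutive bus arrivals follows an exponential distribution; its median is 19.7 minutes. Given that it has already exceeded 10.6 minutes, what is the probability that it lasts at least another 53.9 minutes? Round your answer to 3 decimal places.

For an exponential, median = ln(2)/λ, so λ = ln 2 / 19.7 = 0.0351851 per minute.
By the memoryless property, P(X > 10.6+53.9 | X > 10.6) = P(X > 53.9).
P(X > 53.9) = e^(−1.8965) ≈ 0.150.

0.150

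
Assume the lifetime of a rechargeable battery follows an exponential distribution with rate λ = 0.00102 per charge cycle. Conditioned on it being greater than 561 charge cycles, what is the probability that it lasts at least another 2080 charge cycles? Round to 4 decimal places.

The exponential is memoryless, so the remaining time is again Exp(λ): the condition X > 561 is irrelevant.
P(X > 2080) = e^(−2.1216) ≈ 0.1198.

0.1198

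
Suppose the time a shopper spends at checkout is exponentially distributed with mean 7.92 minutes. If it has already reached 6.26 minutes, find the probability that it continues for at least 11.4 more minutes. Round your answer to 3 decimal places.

0.237

The rate is λ = 1/7.92 = 0.126263 per minute.
The exponential is memoryless, so the remaining time is again Exp(λ): the condition X > 6.26 is irrelevant.
P(X > 11.4) = e^(−1.4394) ≈ 0.237.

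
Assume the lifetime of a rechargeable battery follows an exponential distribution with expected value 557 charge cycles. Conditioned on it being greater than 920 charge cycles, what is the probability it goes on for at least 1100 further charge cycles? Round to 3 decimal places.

0.139

The rate is λ = 1/557 = 0.00179533 per charge cycle.
The exponential is memoryless, so the remaining time is again Exp(λ): the condition X > 920 is irrelevant.
P(X > 1100) = e^(−1.9749) ≈ 0.139.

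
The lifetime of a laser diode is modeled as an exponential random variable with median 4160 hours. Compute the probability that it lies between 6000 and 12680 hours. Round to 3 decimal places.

For an exponential, median = ln(2)/λ, so λ = ln 2 / 4160 = 0.000166622 per hour.
P(6000 < X < 12680) = e^(−λ·6000) − e^(−λ·12680) = 0.36798 − 0.12090 ≈ 0.247.

0.247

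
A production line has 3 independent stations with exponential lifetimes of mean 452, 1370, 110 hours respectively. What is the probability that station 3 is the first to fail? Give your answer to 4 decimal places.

0.7555

Rates: λ_i = 1/mean_i → 0.00221239, 0.000729927, 0.00909091; Σλ = 0.0120332.
P(station 3 first) = λ_3/Σλ = 0.00909091/0.0120332 ≈ 0.7555.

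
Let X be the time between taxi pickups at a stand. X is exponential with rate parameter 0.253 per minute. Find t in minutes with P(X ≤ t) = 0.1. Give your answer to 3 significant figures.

0.416

Set 1 − e^(−λt) = 0.1, so t = −ln(0.9)/λ = 0.10536/0.253 ≈ 0.416445 minutes.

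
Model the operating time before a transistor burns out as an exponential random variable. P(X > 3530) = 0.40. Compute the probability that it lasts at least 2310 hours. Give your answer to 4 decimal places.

0.5490

e^(−λ·3530) = 0.40 ⇒ λ = −ln(0.40)/3530 = 0.000259572.
P(X > 2310) = e^(−0.000259572·2310) = e^(−0.59961) ≈ 0.5490.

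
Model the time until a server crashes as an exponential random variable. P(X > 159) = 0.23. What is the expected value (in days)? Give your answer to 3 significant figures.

e^(−λ·159) = 0.23 ⇒ λ = −ln(0.23)/159 = 0.00924325.
Mean = 1/λ = 108.187 days.

108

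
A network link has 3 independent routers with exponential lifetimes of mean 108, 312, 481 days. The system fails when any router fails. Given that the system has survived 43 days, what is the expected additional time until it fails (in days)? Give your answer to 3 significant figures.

First-failure rate Σλ = 1/108 + 1/312 + 1/481 = 0.0145434.
By memorylessness the expected residual is 1/Σλ = 68.7598 days, regardless of the 43 already elapsed.

68.8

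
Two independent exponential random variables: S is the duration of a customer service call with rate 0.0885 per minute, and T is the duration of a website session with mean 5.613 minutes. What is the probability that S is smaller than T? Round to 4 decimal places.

λ_1 = 0.0885, λ_2 = 1/5.613 = 0.178158.
For independent exponentials, P(S < T) = λ_1/(λ_1+λ_2) = 0.0885/0.266658 ≈ 0.3319.

0.3319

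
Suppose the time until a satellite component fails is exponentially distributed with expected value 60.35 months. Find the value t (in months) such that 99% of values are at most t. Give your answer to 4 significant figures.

The rate is λ = 1/60.35 = 0.01657 per month.
Set 1 − e^(−λt) = 0.99, so t = −ln(0.01)/λ = 4.6052/0.01657 ≈ 277.922 months.

277.9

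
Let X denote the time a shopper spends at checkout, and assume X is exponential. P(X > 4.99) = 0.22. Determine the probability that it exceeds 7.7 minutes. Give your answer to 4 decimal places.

e^(−λ·4.99) = 0.22 ⇒ λ = −ln(0.22)/4.99 = 0.303432.
P(X > 7.7) = e^(−0.303432·7.7) = e^(−2.3364) ≈ 0.0967.

0.0967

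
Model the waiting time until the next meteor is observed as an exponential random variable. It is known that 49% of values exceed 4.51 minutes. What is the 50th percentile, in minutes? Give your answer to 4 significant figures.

4.382

e^(−λ·4.51) = 0.49 ⇒ λ = −ln(0.49)/4.51 = 0.158171.
50th percentile: 1 − e^(−λt) = 0.5, t = −ln(0.5)/λ = 4.38227 minutes.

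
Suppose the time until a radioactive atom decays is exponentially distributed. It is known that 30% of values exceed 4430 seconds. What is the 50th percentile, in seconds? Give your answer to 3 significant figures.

e^(−λ·4430) = 0.30 ⇒ λ = −ln(0.30)/4430 = 0.000271777.
50th percentile: 1 − e^(−λt) = 0.5, t = −ln(0.5)/λ = 2550.42 seconds.

2550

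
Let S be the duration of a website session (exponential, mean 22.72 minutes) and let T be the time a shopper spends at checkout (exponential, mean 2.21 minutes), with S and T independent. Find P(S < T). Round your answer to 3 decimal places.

0.089

λ_1 = 1/22.72 = 0.0440141, λ_2 = 1/2.21 = 0.452489.
For independent exponentials, P(S < T) = λ_1/(λ_1+λ_2) = 0.0440141/0.496503 ≈ 0.089.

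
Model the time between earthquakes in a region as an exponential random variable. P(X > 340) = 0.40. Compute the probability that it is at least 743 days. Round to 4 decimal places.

e^(−λ·340) = 0.40 ⇒ λ = −ln(0.40)/340 = 0.00269497.
P(X > 743) = e^(−0.00269497·743) = e^(−2.0024) ≈ 0.1350.

0.1350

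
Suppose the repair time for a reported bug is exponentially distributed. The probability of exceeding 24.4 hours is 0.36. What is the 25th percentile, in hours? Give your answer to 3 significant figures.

e^(−λ·24.4) = 0.36 ⇒ λ = −ln(0.36)/24.4 = 0.041871.
25th percentile: 1 − e^(−λt) = 0.25, t = −ln(0.75)/λ = 6.87068 hours.

6.87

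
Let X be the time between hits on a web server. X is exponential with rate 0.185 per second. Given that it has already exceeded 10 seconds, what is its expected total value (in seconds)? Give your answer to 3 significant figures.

By memorylessness, E[X | X > 10] = 10 + 1/λ = 10 + 5.40541 = 15.4054 seconds.

15.4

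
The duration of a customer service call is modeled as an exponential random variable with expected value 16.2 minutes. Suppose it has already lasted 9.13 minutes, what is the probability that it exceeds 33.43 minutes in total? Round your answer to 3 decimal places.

0.223

The rate is λ = 1/16.2 = 0.0617284 per minute.
By the memoryless property, P(X > 9.13+24.3 | X > 9.13) = P(X > 24.3).
P(X > 24.3) = e^(−1.5) ≈ 0.223.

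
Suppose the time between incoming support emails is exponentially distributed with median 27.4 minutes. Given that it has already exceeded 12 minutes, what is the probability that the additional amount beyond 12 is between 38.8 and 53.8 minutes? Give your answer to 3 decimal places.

For an exponential, median = ln(2)/λ, so λ = ln 2 / 27.4 = 0.0252973 per minute.
Memoryless: the residual past 12 is again Exp(λ).
P(38.8 < residual < 53.8) = e^(−λ·38.8) − e^(−λ·53.8) = 0.37473 − 0.25641 ≈ 0.118.

0.118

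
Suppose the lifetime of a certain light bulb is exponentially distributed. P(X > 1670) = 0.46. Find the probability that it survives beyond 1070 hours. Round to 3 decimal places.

0.608

e^(−λ·1670) = 0.46 ⇒ λ = −ln(0.46)/1670 = 0.000464987.
P(X > 1070) = e^(−0.000464987·1070) = e^(−0.49754) ≈ 0.608.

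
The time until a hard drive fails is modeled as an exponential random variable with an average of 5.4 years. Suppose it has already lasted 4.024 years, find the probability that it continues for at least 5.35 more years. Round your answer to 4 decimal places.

The rate is λ = 1/5.4 = 0.185185 per year.
By the memoryless property, P(X > 4.024+5.35 | X > 4.024) = P(X > 5.35).
P(X > 5.35) = e^(−0.99074) ≈ 0.3713.

0.3713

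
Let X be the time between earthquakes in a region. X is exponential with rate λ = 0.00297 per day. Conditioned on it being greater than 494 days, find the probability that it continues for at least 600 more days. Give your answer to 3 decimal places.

The exponential is memoryless, so the remaining time is again Exp(λ): the condition X > 494 is irrelevant.
P(X > 600) = e^(−1.782) ≈ 0.168.

0.168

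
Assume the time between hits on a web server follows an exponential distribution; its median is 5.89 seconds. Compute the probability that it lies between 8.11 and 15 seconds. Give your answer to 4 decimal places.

For an exponential, median = ln(2)/λ, so λ = ln 2 / 5.89 = 0.117682 per second.
P(8.11 < X < 15) = e^(−λ·8.11) − e^(−λ·15) = 0.38504 − 0.17115 ≈ 0.2139.

0.2139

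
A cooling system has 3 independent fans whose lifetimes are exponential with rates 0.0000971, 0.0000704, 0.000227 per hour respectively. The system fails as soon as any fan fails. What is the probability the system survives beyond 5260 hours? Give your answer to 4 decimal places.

The time to first failure is exponential with rate Σλ = 0.0000971 + 0.0000704 + 0.000227 = 0.0003945.
P(min > 5260) = e^(−0.0003945·5260) = e^(−2.0751) ≈ 0.1255.

0.1255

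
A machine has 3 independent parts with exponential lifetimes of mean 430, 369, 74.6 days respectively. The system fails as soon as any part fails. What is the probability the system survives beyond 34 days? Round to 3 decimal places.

0.534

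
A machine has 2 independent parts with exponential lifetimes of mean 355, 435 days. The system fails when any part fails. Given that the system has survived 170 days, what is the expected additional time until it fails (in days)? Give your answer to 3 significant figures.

First-failure rate Σλ = 1/355 + 1/435 = 0.00511575.
By memorylessness the expected residual is 1/Σλ = 195.475 days, regardless of the 170 already elapsed.

195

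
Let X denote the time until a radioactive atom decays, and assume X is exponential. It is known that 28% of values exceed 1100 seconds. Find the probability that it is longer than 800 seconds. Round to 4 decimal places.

e^(−λ·1100) = 0.28 ⇒ λ = −ln(0.28)/1100 = 0.00115724.
P(X > 800) = e^(−0.00115724·800) = e^(−0.92579) ≈ 0.3962.

0.3962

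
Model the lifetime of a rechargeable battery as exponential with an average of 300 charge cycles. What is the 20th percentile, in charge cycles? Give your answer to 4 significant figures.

66.94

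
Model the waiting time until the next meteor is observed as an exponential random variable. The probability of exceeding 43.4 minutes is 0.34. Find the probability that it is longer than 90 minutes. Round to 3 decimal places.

0.107

e^(−λ·43.4) = 0.34 ⇒ λ = −ln(0.34)/43.4 = 0.0248574.
P(X > 90) = e^(−0.0248574·90) = e^(−2.2372) ≈ 0.107.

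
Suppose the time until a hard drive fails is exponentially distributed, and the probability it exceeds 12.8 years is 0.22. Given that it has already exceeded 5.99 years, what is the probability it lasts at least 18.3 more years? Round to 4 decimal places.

From e^(−λ·12.8) = 0.22, λ = −ln(0.22)/12.8 = 0.118291.
Memoryless: P(X > 5.99+18.3 | X > 5.99) = P(X > 18.3) = e^(−0.118291·18.3) ≈ 0.1148.

0.1148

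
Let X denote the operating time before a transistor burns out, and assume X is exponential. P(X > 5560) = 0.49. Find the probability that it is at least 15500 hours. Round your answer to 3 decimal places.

0.137

e^(−λ·5560) = 0.49 ⇒ λ = −ln(0.49)/5560 = 0.0001283.
P(X > 15500) = e^(−0.0001283·15500) = e^(−1.9887) ≈ 0.137.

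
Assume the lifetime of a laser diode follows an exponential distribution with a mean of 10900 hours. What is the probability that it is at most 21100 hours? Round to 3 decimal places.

The rate is λ = 1/10900 = 0.0000917431 per hour.
P(X ≤ 21100) = 1 − e^(−λ·21100) = 1 − e^(−1.9358) ≈ 0.856.

0.856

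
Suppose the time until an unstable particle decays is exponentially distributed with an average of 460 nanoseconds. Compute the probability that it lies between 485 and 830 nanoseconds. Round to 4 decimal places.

The rate is λ = 1/460 = 0.00217391 per nanosecond.
P(485 < X < 830) = e^(−λ·485) − e^(−λ·830) = 0.34842 − 0.16458 ≈ 0.1838.

0.1838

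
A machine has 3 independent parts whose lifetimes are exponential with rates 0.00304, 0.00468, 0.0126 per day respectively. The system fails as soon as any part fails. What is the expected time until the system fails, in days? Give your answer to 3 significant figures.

The time to first failure is exponential with rate Σλ = 0.00304 + 0.00468 + 0.0126 = 0.02032.
E[min] = 1/Σλ = 1/0.02032 = 49.2126 days.

49.2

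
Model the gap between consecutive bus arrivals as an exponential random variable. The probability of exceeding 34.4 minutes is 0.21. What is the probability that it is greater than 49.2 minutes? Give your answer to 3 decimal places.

e^(−λ·34.4) = 0.21 ⇒ λ = −ln(0.21)/34.4 = 0.0453677.
P(X > 49.2) = e^(−0.0453677·49.2) = e^(−2.2321) ≈ 0.107.

0.107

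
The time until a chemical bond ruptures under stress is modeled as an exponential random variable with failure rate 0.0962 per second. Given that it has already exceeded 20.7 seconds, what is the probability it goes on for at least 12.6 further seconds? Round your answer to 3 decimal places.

The exponential is memoryless, so the remaining time is again Exp(λ): the condition X > 20.7 is irrelevant.
P(X > 12.6) = e^(−1.2121) ≈ 0.298.

0.298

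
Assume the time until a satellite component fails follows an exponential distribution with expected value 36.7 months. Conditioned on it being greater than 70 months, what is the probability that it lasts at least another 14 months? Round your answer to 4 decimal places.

The rate is λ = 1/36.7 = 0.027248 per month.
By the memoryless property, P(X > 70+14 | X > 70) = P(X > 14).
P(X > 14) = e^(−0.38147) ≈ 0.6829.

0.6829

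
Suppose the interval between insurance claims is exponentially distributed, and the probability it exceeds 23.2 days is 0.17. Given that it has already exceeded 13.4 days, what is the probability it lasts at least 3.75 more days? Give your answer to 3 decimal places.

From e^(−λ·23.2) = 0.17, λ = −ln(0.17)/23.2 = 0.0763775.
Memoryless: P(X > 13.4+3.75 | X > 13.4) = P(X > 3.75) = e^(−0.0763775·3.75) ≈ 0.751.

0.751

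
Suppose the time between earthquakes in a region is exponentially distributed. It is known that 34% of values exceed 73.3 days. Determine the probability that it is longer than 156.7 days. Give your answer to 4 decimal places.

e^(−λ·73.3) = 0.34 ⇒ λ = −ln(0.34)/73.3 = 0.0147177.
P(X > 156.7) = e^(−0.0147177·156.7) = e^(−2.3063) ≈ 0.0996.

0.0996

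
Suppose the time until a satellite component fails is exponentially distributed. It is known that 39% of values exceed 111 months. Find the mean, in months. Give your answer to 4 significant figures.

117.9

e^(−λ·111) = 0.39 ⇒ λ = −ln(0.39)/111 = 0.00848296.
Mean = 1/λ = 117.883 months.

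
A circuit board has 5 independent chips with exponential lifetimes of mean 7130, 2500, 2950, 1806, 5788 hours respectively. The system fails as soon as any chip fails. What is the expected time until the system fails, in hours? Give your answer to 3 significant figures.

623

The first failure time is exponential with rate Σλ_i = 1/7130 + 1/2500 + 1/2950 + 1/1806 + 1/5788 = 0.00160572 per hour.
E[min] = 1/Σλ = 1/0.00160572 = 622.775 hours.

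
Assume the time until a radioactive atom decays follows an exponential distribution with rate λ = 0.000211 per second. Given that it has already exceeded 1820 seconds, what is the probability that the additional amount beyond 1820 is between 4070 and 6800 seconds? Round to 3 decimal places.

0.186

Memoryless: the residual past 1820 is again Exp(λ).
P(4070 < residual < 6800) = e^(−λ·4070) − e^(−λ·6800) = 0.42368 − 0.23816 ≈ 0.186.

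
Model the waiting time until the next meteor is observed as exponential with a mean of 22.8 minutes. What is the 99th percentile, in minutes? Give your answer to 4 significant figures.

The rate is λ = 1/22.8 = 0.0438596 per minute.
Set 1 − e^(−λt) = 0.99, so t = −ln(0.01)/λ = 4.6052/0.0438596 ≈ 104.998 minutes.

105.0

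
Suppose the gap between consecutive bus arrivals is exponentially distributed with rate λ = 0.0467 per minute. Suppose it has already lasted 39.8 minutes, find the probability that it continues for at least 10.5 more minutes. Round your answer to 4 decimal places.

0.6124

P(X > s+t | X > s) = e^(−λ(s+t))/e^(−λs) = e^(−λt), independent of s = 39.8.
P(X > 10.5) = e^(−0.49035) ≈ 0.6124.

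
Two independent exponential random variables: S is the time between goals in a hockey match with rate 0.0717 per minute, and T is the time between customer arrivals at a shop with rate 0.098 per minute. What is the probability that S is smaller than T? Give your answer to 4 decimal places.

λ_1 = 0.0717, λ_2 = 0.098.
For independent exponentials, P(S < T) = λ_1/(λ_1+λ_2) = 0.0717/0.1697 ≈ 0.4225.

0.4225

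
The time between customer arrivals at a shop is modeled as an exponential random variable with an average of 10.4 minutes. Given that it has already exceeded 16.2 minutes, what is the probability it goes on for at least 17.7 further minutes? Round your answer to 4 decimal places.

0.1823

The rate is λ = 1/10.4 = 0.0961538 per minute.
P(X > s+t | X > s) = e^(−λ(s+t))/e^(−λs) = e^(−λt), independent of s = 16.2.
P(X > 17.7) = e^(−1.7019) ≈ 0.1823.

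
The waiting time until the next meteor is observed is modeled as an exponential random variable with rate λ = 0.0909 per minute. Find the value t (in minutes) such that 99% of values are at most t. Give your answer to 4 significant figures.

Set 1 − e^(−λt) = 0.99, so t = −ln(0.01)/λ = 4.6052/0.0909 ≈ 50.6619 minutes.

50.66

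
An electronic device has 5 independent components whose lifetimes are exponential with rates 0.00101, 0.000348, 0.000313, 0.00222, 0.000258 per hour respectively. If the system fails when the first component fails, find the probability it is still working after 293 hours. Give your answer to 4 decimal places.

0.2965

The time to first failure is exponential with rate Σλ = 0.00101 + 0.000348 + 0.000313 + 0.00222 + 0.000258 = 0.004149.
P(min > 293) = e^(−0.004149·293) = e^(−1.2157) ≈ 0.2965.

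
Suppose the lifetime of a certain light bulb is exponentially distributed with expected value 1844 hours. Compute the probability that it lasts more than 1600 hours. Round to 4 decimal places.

The rate is λ = 1/1844 = 0.000542299 per hour.
P(X > 1600) = e^(−λ·1600) = e^(−0.86768) ≈ 0.4199.

0.4199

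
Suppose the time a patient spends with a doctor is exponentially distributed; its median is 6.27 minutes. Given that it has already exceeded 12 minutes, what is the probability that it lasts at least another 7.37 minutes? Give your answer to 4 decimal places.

0.4427

For an exponential, median = ln(2)/λ, so λ = ln 2 / 6.27 = 0.11055 per minute.
The exponential is memoryless, so the remaining time is again Exp(λ): the condition X > 12 is irrelevant.
P(X > 7.37) = e^(−0.81475) ≈ 0.4427.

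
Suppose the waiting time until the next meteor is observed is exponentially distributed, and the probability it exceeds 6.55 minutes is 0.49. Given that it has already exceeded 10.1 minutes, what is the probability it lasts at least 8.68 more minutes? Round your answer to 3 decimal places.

0.389

From e^(−λ·6.55) = 0.49, λ = −ln(0.49)/6.55 = 0.108908.
Memoryless: P(X > 10.1+8.68 | X > 10.1) = P(X > 8.68) = e^(−0.108908·8.68) ≈ 0.389.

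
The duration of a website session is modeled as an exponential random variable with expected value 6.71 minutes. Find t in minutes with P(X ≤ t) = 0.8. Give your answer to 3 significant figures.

10.8

The rate is λ = 1/6.71 = 0.149031 per minute.
Set 1 − e^(−λt) = 0.8, so t = −ln(0.2)/λ = 1.6094/0.149031 ≈ 10.7993 minutes.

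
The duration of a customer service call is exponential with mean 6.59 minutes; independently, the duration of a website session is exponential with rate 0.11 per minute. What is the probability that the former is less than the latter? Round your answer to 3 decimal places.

λ_1 = 1/6.59 = 0.151745, λ_2 = 0.11.
For independent exponentials, P(the former < the latter) = λ_1/(λ_1+λ_2) = 0.151745/0.261745 ≈ 0.580.

0.580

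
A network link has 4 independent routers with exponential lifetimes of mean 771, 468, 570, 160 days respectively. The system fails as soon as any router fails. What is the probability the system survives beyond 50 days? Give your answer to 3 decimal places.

The first failure time is exponential with rate Σλ_i = 1/771 + 1/468 + 1/570 + 1/160 = 0.0114382 per day.
P(min > 50) = e^(−0.0114382·50) = e^(−0.57191) ≈ 0.564.

0.564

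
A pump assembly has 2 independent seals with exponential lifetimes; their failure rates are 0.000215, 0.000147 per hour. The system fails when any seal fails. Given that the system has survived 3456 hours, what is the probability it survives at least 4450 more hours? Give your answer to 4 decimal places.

Time to first failure ~ Exp(Σλ) with Σλ = 0.000362.
By memorylessness, P(T > 3456+4450 | T > 3456) = P(T > 4450) = e^(−0.000362·4450) ≈ 0.1997.

0.1997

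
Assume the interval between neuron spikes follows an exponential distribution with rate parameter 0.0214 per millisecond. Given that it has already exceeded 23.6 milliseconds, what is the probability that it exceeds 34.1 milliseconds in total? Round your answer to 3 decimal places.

The exponential is memoryless, so the remaining time is again Exp(λ): the condition X > 23.6 is irrelevant.
P(X > 10.5) = e^(−0.2247) ≈ 0.799.

0.799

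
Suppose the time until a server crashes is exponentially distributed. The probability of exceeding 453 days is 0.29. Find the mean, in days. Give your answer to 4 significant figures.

365.9

e^(−λ·453) = 0.29 ⇒ λ = −ln(0.29)/453 = 0.00273261.
Mean = 1/λ = 365.95 days.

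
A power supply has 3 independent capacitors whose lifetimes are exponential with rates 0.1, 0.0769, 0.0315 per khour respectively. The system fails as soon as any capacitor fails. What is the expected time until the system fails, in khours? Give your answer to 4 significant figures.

The time to first failure is exponential with rate Σλ = 0.1 + 0.0769 + 0.0315 = 0.2084.
E[min] = 1/Σλ = 1/0.2084 = 4.79846 khours.

4.798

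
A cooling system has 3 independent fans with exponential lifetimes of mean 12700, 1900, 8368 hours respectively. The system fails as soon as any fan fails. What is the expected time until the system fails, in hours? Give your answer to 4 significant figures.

1380

The first failure time is exponential with rate Σλ_i = 1/12700 + 1/1900 + 1/8368 = 0.000724559 per hour.
E[min] = 1/Σλ = 1/0.000724559 = 1380.15 hours.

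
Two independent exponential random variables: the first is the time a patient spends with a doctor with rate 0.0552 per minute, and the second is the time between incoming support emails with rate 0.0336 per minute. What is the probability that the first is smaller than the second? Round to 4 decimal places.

λ_1 = 0.0552, λ_2 = 0.0336.
For independent exponentials, P(the first < the second) = λ_1/(λ_1+λ_2) = 0.0552/0.0888 ≈ 0.6216.

0.6216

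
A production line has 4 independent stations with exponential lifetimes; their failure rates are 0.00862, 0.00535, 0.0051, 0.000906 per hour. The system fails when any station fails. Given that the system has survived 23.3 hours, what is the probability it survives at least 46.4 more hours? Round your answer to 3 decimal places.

Time to first failure ~ Exp(Σλ) with Σλ = 0.019976.
By memorylessness, P(T > 23.3+46.4 | T > 23.3) = P(T > 46.4) = e^(−0.019976·46.4) ≈ 0.396.

0.396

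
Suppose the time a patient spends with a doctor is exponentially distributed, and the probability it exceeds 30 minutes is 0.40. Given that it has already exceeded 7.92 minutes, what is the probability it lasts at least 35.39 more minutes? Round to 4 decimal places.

From e^(−λ·30) = 0.40, λ = −ln(0.40)/30 = 0.030543.
Memoryless: P(X > 7.92+35.39 | X > 7.92) = P(X > 35.39) = e^(−0.030543·35.39) ≈ 0.3393.

0.3393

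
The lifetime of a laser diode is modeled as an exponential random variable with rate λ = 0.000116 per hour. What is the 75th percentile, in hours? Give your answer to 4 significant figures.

Set 1 − e^(−λt) = 0.75, so t = −ln(0.25)/λ = 1.3863/0.000116 ≈ 11950.8 hours.

11950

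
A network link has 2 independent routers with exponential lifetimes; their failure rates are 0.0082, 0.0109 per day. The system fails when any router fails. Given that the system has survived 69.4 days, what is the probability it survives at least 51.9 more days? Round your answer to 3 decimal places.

Time to first failure ~ Exp(Σλ) with Σλ = 0.0191.
By memorylessness, P(T > 69.4+51.9 | T > 69.4) = P(T > 51.9) = e^(−0.0191·51.9) ≈ 0.371.

0.371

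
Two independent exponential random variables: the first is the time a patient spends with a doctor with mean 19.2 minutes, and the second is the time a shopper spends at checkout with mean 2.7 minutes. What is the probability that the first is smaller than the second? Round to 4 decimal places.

0.1233

λ_1 = 1/19.2 = 0.0520833, λ_2 = 1/2.7 = 0.37037.
For independent exponentials, P(the first < the second) = λ_1/(λ_1+λ_2) = 0.0520833/0.422454 ≈ 0.1233.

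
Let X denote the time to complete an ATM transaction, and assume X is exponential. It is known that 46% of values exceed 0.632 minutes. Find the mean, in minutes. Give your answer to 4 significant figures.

0.8139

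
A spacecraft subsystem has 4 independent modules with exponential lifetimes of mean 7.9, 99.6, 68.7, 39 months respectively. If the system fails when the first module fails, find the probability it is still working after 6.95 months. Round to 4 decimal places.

The first failure time is exponential with rate Σλ_i = 1/7.9 + 1/99.6 + 1/68.7 + 1/39 = 0.17682 per month.
P(min > 6.95) = e^(−0.17682·6.95) = e^(−1.2289) ≈ 0.2926.

0.2926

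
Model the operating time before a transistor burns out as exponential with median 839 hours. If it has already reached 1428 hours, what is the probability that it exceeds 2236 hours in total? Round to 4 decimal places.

For an exponential, median = ln(2)/λ, so λ = ln 2 / 839 = 0.000826159 per hour.
The exponential is memoryless, so the remaining time is again Exp(λ): the condition X > 1428 is irrelevant.
P(X > 808) = e^(−0.66754) ≈ 0.5130.

0.5130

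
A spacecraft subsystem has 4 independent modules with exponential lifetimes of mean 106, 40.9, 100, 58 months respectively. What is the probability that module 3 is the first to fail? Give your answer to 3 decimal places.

0.164

Rates: λ_i = 1/mean_i → 0.00943396, 0.0244499, 0.01, 0.0172414; Σλ = 0.0611252.
P(module 3 first) = λ_3/Σλ = 0.01/0.0611252 ≈ 0.164.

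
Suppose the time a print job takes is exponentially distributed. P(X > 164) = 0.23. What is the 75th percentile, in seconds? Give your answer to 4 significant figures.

e^(−λ·164) = 0.23 ⇒ λ = −ln(0.23)/164 = 0.00896144.
75th percentile: 1 − e^(−λt) = 0.75, t = −ln(0.25)/λ = 154.696 seconds.

154.7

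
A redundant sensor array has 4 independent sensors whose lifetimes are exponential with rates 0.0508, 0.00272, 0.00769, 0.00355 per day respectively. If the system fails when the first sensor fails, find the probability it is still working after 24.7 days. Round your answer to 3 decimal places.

The time to first failure is exponential with rate Σλ = 0.0508 + 0.00272 + 0.00769 + 0.00355 = 0.06476.
P(min > 24.7) = e^(−0.06476·24.7) = e^(−1.5996) ≈ 0.202.

0.202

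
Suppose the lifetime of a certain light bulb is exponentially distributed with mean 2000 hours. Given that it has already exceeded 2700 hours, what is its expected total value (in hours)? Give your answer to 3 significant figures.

4700

The rate is λ = 1/2000 = 0.0005 per hour.
By memorylessness, E[X | X > 2700] = 2700 + 1/λ = 2700 + 2000 = 4700 hours.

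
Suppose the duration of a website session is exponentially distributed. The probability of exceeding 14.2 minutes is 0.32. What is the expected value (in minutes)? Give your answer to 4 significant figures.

12.46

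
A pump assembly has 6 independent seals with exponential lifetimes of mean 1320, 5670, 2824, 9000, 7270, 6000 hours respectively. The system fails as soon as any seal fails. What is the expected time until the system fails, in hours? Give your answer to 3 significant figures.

587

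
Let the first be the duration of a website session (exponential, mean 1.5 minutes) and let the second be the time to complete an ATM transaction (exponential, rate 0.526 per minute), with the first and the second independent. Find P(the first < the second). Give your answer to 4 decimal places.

0.5590

λ_1 = 1/1.5 = 0.666667, λ_2 = 0.526.
For independent exponentials, P(the first < the second) = λ_1/(λ_1+λ_2) = 0.666667/1.19267 ≈ 0.5590.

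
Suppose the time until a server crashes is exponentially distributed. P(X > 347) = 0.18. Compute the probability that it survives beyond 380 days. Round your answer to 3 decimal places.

e^(−λ·347) = 0.18 ⇒ λ = −ln(0.18)/347 = 0.00494178.
P(X > 380) = e^(−0.00494178·380) = e^(−1.8779) ≈ 0.153.

0.153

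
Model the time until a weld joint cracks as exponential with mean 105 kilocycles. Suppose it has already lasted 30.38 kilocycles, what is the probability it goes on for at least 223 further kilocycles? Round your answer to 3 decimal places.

0.120

The rate is λ = 1/105 = 0.00952381 per kilocycle.
The exponential is memoryless, so the remaining time is again Exp(λ): the condition X > 30.38 is irrelevant.
P(X > 223) = e^(−2.1238) ≈ 0.120.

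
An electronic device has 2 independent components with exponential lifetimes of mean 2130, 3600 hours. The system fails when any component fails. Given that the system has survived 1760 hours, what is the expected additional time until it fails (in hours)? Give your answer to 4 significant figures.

First-failure rate Σλ = 1/2130 + 1/3600 = 0.000747261.
By memorylessness the expected residual is 1/Σλ = 1338.22 hours, regardless of the 1760 already elapsed.

1338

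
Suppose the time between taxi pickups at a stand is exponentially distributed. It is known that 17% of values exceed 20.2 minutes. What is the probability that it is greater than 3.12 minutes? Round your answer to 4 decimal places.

e^(−λ·20.2) = 0.17 ⇒ λ = −ln(0.17)/20.2 = 0.0877206.
P(X > 3.12) = e^(−0.0877206·3.12) = e^(−0.27369) ≈ 0.7606.

0.7606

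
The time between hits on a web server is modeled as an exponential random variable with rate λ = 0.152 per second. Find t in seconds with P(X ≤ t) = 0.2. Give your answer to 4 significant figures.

1.468

Set 1 − e^(−λt) = 0.2, so t = −ln(0.8)/λ = 0.22314/0.152 ≈ 1.46805 seconds.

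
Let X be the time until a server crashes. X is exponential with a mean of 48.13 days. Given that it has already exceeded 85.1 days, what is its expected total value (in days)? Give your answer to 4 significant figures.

133.2

The rate is λ = 1/48.13 = 0.0207771 per day.
By memorylessness, E[X | X > 85.1] = 85.1 + 1/λ = 85.1 + 48.13 = 133.23 days.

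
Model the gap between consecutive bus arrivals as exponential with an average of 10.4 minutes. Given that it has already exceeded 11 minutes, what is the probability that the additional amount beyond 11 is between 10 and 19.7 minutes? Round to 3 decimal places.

The rate is λ = 1/10.4 = 0.0961538 per minute.
Memoryless: the residual past 11 is again Exp(λ).
P(10 < residual < 19.7) = e^(−λ·10) − e^(−λ·19.7) = 0.38230 − 0.15043 ≈ 0.232.

0.232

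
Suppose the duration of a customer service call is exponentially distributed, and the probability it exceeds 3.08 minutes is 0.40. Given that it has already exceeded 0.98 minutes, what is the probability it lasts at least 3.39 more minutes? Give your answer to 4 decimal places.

0.3648

From e^(−λ·3.08) = 0.40, λ = −ln(0.40)/3.08 = 0.297497.
Memoryless: P(X > 0.98+3.39 | X > 0.98) = P(X > 3.39) = e^(−0.297497·3.39) ≈ 0.3648.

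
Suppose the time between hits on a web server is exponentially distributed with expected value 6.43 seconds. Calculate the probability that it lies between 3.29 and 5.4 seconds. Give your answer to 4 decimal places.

The rate is λ = 1/6.43 = 0.155521 per second.
P(3.29 < X < 5.4) = e^(−λ·3.29) − e^(−λ·5.4) = 0.59950 − 0.43179 ≈ 0.1677.

0.1677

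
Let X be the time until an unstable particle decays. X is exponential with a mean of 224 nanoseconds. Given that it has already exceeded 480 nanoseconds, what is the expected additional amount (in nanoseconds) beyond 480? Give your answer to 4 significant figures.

224.0

The rate is λ = 1/224 = 0.00446429 per nanosecond.
By memorylessness, the remaining amount past any threshold is again Exp(λ) with mean 1/λ = 224 nanoseconds.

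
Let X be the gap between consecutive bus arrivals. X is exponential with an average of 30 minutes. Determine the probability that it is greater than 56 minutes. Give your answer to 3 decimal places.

The rate is λ = 1/30 = 0.0333333 per minute.
P(X > 56) = e^(−λ·56) = e^(−1.8667) ≈ 0.155.

0.155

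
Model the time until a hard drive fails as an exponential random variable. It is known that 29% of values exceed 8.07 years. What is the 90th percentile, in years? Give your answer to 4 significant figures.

15.01

e^(−λ·8.07) = 0.29 ⇒ λ = −ln(0.29)/8.07 = 0.153392.
90th percentile: 1 − e^(−λt) = 0.9, t = −ln(0.1)/λ = 15.0111 years.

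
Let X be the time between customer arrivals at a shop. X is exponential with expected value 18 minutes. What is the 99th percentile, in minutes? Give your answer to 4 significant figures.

82.89

The rate is λ = 1/18 = 0.0555556 per minute.
Set 1 − e^(−λt) = 0.99, so t = −ln(0.01)/λ = 4.6052/0.0555556 ≈ 82.8931 minutes.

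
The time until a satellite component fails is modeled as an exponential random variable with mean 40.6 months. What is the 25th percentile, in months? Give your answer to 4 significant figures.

The rate is λ = 1/40.6 = 0.0246305 per month.
Set 1 − e^(−λt) = 0.25, so t = −ln(0.75)/λ = 0.28768/0.0246305 ≈ 11.6799 months.

11.68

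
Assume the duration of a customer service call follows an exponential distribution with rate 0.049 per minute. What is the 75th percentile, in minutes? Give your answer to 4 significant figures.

28.29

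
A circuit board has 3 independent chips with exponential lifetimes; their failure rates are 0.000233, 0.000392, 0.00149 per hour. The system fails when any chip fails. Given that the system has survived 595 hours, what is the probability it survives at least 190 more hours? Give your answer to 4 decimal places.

Time to first failure ~ Exp(Σλ) with Σλ = 0.002115.
By memorylessness, P(T > 595+190 | T > 595) = P(T > 190) = e^(−0.002115·190) ≈ 0.6691.

0.6691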